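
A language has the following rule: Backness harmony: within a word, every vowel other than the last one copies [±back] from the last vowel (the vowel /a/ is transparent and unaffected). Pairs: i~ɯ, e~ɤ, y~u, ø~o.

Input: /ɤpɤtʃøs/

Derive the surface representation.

[epetʃøs]

/ɤ/ harmonizes with /ø/ ([-back]) → [e]
/ɤ/ harmonizes with /ø/ ([-back]) → [e]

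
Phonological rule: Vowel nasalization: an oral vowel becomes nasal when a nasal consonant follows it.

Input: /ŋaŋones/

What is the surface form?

[ŋãŋõnes]

/a/ before nasal /ŋ/ → [ã]
/o/ before nasal /n/ → [õ]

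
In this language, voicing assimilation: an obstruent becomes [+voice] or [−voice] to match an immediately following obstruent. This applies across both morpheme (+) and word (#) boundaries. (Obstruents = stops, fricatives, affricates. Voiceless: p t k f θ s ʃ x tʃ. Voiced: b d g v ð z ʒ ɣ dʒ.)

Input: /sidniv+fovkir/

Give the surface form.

/v/ before /f/ (voiceless) → [f]
/v/ before /k/ (voiceless) → [f]

[sidnif+fofkir]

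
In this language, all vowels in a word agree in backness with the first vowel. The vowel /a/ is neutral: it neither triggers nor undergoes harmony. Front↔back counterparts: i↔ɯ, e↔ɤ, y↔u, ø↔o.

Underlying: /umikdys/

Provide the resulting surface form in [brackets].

[umɯkdus]

/i/ harmonizes with /u/ ([+back]) → [ɯ]
/y/ harmonizes with /u/ ([+back]) → [u]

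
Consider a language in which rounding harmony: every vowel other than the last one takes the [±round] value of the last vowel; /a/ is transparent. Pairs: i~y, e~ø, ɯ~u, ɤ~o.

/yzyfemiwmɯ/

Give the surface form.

[izifemiwmɯ]

/y/ harmonizes with /ɯ/ ([-round]) → [i]
/y/ harmonizes with /ɯ/ ([-round]) → [i]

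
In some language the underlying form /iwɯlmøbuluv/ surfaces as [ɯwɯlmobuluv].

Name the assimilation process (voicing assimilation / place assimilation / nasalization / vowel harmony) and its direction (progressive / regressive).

/i/→[ɯ] /ø/→[o].
Vowels agree with the last vowel, so the harmony is regressive.

vowel harmony, regressive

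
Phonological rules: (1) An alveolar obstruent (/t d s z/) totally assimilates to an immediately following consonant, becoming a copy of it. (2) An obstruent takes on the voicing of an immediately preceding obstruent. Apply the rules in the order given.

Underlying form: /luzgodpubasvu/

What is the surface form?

Rule 1: /z/ before /g/ → [g] (total assimilation)
Rule 1: /d/ before /p/ → [p] (total assimilation)
Rule 1: /s/ before /v/ → [v] (total assimilation)
After rule 1: luggoppubavvu
Rule 2: no segment meets the rule's conditions; no change.

[luggoppubavvu]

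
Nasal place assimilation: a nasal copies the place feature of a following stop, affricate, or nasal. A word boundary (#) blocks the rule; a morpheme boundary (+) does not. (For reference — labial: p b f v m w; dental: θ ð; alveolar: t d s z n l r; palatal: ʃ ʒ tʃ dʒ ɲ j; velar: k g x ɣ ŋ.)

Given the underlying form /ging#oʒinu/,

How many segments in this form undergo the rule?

/n/ before /g/ (velar) → [ŋ]
1 segment changes.

1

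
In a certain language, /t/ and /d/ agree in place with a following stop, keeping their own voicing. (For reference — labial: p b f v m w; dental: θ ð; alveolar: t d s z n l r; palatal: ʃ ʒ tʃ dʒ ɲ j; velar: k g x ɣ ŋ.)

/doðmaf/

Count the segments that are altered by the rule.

0

No segment meets the rule's conditions.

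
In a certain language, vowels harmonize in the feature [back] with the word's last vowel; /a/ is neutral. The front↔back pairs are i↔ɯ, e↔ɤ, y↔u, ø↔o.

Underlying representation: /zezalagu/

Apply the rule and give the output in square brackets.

[zɤzalagu]

/e/ harmonizes with /u/ ([+back]) → [ɤ]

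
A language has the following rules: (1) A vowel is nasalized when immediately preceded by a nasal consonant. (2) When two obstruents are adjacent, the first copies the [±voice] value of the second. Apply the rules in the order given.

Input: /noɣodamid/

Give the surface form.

Rule 1: /o/ after nasal /n/ → [õ]
Rule 1: /i/ after nasal /m/ → [ĩ]
After rule 1: nõɣodamĩd
Rule 2: no segment meets the rule's conditions; no change.

[nõɣodamĩd]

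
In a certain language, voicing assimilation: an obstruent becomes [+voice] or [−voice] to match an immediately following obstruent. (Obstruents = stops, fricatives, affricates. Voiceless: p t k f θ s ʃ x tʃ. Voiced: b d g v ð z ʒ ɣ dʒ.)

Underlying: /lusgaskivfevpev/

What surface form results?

/s/ before /g/ (voiced) → [z]
/v/ before /f/ (voiceless) → [f]
/v/ before /p/ (voiceless) → [f]

[luzgaskiffefpev]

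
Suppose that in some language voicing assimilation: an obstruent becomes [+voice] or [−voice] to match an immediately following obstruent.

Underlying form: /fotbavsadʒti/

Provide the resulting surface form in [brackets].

/t/ before /b/ (voiced) → [d]
/v/ before /s/ (voiceless) → [f]
/dʒ/ before /t/ (voiceless) → [tʃ]

[fodbafsatʃti]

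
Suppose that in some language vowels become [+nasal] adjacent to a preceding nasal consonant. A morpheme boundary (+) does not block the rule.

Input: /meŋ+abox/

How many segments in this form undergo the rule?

/e/ after nasal /m/ → [ẽ]
/a/ after nasal /ŋ/ → [ã]
2 segments change.

2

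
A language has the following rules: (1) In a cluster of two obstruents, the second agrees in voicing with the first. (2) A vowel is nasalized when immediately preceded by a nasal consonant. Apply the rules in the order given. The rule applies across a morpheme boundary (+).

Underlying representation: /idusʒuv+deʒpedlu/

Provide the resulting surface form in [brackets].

[idusʃuv+deʒbedlu]

Rule 1: /ʒ/ after /s/ (voiceless) → [ʃ]
Rule 1: /p/ after /ʒ/ (voiced) → [b]
After rule 1: idusʃuv+deʒbedlu
Rule 2: no segment meets the rule's conditions; no change.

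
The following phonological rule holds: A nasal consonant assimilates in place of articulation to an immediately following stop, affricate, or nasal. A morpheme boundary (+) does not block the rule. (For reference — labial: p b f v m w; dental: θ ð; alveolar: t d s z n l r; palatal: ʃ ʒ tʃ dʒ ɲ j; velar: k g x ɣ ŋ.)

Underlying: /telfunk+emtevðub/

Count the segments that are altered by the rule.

/n/ before /k/ (velar) → [ŋ]
/m/ before /t/ (alveolar) → [n]
2 segments change.

2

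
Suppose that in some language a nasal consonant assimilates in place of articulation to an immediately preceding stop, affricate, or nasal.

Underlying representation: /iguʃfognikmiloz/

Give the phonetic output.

[iguʃfogŋikŋiloz]

/n/ after /g/ (velar) → [ŋ]
/m/ after /k/ (velar) → [ŋ]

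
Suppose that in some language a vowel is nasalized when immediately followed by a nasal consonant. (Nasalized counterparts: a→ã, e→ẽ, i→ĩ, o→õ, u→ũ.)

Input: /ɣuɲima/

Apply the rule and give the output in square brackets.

[ɣũɲĩma]

/u/ before nasal /ɲ/ → [ũ]
/i/ before nasal /m/ → [ĩ]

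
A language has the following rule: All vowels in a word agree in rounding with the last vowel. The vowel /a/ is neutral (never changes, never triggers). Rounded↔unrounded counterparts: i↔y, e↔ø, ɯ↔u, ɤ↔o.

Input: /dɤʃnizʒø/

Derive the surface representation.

/ɤ/ harmonizes with /ø/ ([+round]) → [o]
/i/ harmonizes with /ø/ ([+round]) → [y]

[doʃnyzʒø]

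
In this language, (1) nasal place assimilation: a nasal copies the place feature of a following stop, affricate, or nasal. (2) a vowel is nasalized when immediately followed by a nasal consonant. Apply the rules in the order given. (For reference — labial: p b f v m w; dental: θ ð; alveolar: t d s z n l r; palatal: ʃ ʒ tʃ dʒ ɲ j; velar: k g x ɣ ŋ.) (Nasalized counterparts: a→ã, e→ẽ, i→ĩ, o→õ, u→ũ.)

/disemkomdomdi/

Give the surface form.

Rule 1: /m/ before /k/ (velar) → [ŋ]
Rule 1: /m/ before /d/ (alveolar) → [n]
Rule 1: /m/ before /d/ (alveolar) → [n]
After rule 1: diseŋkondondi
Rule 2: /e/ before nasal /ŋ/ → [ẽ]
Rule 2: /o/ before nasal /n/ → [õ]
Rule 2: /o/ before nasal /n/ → [õ]

[disẽŋkõndõndi]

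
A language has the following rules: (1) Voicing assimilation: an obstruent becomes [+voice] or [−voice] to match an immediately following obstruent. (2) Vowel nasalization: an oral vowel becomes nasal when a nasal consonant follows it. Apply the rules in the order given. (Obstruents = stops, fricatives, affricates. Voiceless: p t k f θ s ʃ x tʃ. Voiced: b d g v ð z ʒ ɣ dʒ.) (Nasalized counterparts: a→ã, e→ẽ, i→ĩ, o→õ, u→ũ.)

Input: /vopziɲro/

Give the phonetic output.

[vobzĩɲro]

Rule 1: /p/ before /z/ (voiced) → [b]
After rule 1: vobziɲro
Rule 2: /i/ before nasal /ɲ/ → [ĩ]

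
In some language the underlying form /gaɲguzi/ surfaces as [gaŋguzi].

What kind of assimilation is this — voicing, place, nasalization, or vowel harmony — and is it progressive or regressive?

/ɲ/→[ŋ].
Each target copies a feature from the following segment, so the direction is regressive.

place assimilation, regressive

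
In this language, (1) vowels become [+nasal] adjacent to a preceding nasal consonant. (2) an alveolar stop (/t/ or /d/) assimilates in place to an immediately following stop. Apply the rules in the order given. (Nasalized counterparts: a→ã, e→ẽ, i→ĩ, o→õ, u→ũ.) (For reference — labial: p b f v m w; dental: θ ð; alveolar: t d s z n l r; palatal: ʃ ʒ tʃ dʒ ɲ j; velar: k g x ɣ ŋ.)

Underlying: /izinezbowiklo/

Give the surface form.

Rule 1: /e/ after nasal /n/ → [ẽ]
After rule 1: izinẽzbowiklo
Rule 2: no segment meets the rule's conditions; no change.

[izinẽzbowiklo]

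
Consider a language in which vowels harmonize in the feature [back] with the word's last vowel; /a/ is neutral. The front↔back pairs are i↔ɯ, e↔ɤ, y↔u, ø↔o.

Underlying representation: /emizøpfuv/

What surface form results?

/e/ harmonizes with /u/ ([+back]) → [ɤ]
/i/ harmonizes with /u/ ([+back]) → [ɯ]
/ø/ harmonizes with /u/ ([+back]) → [o]

[ɤmɯzopfuv]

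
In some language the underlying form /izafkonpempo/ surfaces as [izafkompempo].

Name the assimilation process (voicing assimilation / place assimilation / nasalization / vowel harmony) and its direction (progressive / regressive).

place assimilation, regressive

/n/→[m].
Each target copies a feature from the following segment, so the direction is regressive.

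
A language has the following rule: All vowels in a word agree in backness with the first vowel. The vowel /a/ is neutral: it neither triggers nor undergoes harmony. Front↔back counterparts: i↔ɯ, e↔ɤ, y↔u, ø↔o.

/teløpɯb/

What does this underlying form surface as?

/ɯ/ harmonizes with /e/ ([-back]) → [i]

[teløpib]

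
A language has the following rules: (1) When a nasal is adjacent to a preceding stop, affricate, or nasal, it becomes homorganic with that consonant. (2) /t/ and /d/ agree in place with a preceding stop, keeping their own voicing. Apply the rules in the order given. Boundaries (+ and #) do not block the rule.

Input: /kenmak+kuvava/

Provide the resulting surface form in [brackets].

[kennak+kuvava]

Rule 1: /m/ after /n/ (alveolar) → [n]
After rule 1: kennak+kuvava
Rule 2: no segment meets the rule's conditions; no change.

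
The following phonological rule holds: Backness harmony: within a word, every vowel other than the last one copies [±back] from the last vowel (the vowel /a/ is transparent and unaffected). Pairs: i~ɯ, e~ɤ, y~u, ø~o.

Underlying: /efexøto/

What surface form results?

[ɤfɤxoto]

/e/ harmonizes with /o/ ([+back]) → [ɤ]
/e/ harmonizes with /o/ ([+back]) → [ɤ]
/ø/ harmonizes with /o/ ([+back]) → [o]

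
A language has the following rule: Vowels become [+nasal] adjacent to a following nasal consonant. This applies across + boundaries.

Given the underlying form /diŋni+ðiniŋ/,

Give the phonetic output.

[dĩŋni+ðĩnĩŋ]

/i/ before nasal /ŋ/ → [ĩ]
/i/ before nasal /n/ → [ĩ]
/i/ before nasal /ŋ/ → [ĩ]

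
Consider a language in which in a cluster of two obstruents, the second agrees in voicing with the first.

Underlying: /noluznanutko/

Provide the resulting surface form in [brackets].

[noluznanutko]

no segment meets the rule's conditions; no change.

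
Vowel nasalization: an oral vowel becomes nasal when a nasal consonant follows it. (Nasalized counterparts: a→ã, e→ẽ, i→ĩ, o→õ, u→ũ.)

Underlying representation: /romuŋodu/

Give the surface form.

/o/ before nasal /m/ → [õ]
/u/ before nasal /ŋ/ → [ũ]

[rõmũŋodu]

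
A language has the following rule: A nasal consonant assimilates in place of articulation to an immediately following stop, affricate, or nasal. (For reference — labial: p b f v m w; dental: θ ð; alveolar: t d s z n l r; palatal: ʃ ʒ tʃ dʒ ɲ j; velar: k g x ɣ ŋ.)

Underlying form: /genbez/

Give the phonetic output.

/n/ before /b/ (labial) → [m]

[gembez]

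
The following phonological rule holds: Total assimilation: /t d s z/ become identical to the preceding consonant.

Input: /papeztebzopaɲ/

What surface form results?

/t/ after /z/ → [z] (total assimilation)
/z/ after /b/ → [b] (total assimilation)

[papezzebbopaɲ]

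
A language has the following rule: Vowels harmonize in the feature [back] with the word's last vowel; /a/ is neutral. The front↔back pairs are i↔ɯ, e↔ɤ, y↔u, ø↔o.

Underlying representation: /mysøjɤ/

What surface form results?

/y/ harmonizes with /ɤ/ ([+back]) → [u]
/ø/ harmonizes with /ɤ/ ([+back]) → [o]

[musojɤ]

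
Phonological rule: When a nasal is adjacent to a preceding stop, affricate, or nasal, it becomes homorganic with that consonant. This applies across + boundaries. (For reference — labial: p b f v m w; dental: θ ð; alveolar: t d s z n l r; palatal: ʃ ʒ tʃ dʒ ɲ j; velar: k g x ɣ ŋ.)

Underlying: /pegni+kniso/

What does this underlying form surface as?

/n/ after /g/ (velar) → [ŋ]
/n/ after /k/ (velar) → [ŋ]

[pegŋi+kŋiso]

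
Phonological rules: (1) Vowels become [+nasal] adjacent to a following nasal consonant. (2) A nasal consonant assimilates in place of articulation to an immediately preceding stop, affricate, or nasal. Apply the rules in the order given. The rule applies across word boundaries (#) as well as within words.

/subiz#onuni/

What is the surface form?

Rule 1: /o/ before nasal /n/ → [õ]
Rule 1: /u/ before nasal /n/ → [ũ]
After rule 1: subiz#õnũni
Rule 2: no segment meets the rule's conditions; no change.

[subiz#õnũni]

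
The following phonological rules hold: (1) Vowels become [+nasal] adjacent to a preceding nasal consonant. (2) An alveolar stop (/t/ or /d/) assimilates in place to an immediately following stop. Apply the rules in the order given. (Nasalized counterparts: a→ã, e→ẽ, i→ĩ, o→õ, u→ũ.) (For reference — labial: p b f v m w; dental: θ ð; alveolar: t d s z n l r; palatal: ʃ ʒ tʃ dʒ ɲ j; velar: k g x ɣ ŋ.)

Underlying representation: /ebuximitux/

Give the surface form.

[ebuximĩtux]

Rule 1: /i/ after nasal /m/ → [ĩ]
After rule 1: ebuximĩtux
Rule 2: no segment meets the rule's conditions; no change.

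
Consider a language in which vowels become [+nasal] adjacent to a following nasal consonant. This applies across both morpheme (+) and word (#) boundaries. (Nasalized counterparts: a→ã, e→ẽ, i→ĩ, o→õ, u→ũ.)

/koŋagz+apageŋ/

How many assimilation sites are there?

/o/ before nasal /ŋ/ → [õ]
/e/ before nasal /ŋ/ → [ẽ]
2 segments change.

2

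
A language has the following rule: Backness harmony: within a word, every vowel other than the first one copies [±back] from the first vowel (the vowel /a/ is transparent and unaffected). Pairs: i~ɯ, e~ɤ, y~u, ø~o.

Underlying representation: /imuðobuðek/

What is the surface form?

/u/ harmonizes with /i/ ([-back]) → [y]
/o/ harmonizes with /i/ ([-back]) → [ø]
/u/ harmonizes with /i/ ([-back]) → [y]

[imyðøbyðek]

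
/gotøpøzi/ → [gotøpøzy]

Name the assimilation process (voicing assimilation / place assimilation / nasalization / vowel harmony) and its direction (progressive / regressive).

vowel harmony, progressive

/i/→[y].
Vowels agree with the first vowel, so the harmony is progressive.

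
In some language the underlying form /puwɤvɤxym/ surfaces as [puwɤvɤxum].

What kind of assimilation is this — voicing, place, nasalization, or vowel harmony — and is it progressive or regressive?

/y/→[u].
Vowels agree with the first vowel, so the harmony is progressive.

vowel harmony, progressive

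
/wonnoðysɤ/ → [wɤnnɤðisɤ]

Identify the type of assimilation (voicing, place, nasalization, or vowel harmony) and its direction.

vowel harmony, regressive

/o/→[ɤ] /o/→[ɤ] /y/→[i].
Vowels agree with the last vowel, so the harmony is regressive.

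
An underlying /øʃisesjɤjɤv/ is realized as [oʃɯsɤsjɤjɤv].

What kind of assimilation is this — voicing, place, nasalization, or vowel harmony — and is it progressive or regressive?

vowel harmony, regressive

/ø/→[o] /i/→[ɯ] /e/→[ɤ].
Vowels agree with the last vowel, so the harmony is regressive.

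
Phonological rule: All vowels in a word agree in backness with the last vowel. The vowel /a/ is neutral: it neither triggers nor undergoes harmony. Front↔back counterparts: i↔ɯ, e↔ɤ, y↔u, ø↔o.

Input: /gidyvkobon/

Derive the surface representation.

/i/ harmonizes with /o/ ([+back]) → [ɯ]
/y/ harmonizes with /o/ ([+back]) → [u]

[gɯduvkobon]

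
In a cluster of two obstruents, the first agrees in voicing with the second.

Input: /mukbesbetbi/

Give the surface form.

[mugbezbedbi]

/k/ before /b/ (voiced) → [g]
/s/ before /b/ (voiced) → [z]
/t/ before /b/ (voiced) → [d]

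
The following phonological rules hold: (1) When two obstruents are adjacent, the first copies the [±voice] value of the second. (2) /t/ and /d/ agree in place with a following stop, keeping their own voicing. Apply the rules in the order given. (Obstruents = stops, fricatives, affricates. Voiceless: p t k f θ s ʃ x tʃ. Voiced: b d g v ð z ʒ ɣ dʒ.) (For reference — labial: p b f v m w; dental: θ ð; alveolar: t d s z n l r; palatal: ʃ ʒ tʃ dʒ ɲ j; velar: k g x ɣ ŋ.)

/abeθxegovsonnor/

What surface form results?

[abeθxegofsonnor]

Rule 1: /v/ before /s/ (voiceless) → [f]
After rule 1: abeθxegofsonnor
Rule 2: no segment meets the rule's conditions; no change.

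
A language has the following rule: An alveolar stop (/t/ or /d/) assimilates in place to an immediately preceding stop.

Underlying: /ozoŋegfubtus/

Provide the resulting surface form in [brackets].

[ozoŋegfubpus]

/t/ after /b/ (labial) → [p]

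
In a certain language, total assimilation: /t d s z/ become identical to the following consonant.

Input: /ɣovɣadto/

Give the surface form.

/d/ before /t/ → [t] (total assimilation)

[ɣovɣatto]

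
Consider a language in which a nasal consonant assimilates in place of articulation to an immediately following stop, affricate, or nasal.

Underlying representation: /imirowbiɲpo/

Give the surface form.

/ɲ/ before /p/ (labial) → [m]

[imirowbimpo]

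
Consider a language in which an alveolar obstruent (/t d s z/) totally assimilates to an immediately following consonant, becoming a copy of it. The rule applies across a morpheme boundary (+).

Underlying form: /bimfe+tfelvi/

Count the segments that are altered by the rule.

1

/t/ before /f/ → [f] (total assimilation)
1 segment changes.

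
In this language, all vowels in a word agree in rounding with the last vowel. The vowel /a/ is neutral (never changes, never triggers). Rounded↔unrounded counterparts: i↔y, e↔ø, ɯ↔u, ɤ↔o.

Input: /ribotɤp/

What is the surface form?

/o/ harmonizes with /ɤ/ ([-round]) → [ɤ]

[ribɤtɤp]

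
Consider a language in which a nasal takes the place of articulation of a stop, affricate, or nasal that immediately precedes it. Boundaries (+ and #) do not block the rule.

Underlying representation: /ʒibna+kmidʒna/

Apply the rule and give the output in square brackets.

/n/ after /b/ (labial) → [m]
/m/ after /k/ (velar) → [ŋ]
/n/ after /dʒ/ (palatal) → [ɲ]

[ʒibma+kŋidʒɲa]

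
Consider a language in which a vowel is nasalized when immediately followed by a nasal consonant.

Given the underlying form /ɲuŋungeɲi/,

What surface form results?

/u/ before nasal /ŋ/ → [ũ]
/u/ before nasal /n/ → [ũ]
/e/ before nasal /ɲ/ → [ẽ]

[ɲũŋũngẽɲi]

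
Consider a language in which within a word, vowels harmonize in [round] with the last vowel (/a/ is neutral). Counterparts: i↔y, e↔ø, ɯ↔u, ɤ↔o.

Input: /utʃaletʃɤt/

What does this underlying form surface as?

/u/ harmonizes with /ɤ/ ([-round]) → [ɯ]

[ɯtʃaletʃɤt]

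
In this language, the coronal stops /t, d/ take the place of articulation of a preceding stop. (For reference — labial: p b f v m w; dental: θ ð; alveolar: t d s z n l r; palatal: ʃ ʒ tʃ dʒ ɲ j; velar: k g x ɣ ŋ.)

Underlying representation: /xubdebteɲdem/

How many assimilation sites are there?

2

/d/ after /b/ (labial) → [b]
/t/ after /b/ (labial) → [p]
2 segments change.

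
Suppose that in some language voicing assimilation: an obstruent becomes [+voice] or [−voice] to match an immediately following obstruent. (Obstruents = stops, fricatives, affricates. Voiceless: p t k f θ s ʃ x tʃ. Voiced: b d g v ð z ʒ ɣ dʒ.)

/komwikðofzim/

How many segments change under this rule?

/k/ before /ð/ (voiced) → [g]
/f/ before /z/ (voiced) → [v]
2 segments change.

2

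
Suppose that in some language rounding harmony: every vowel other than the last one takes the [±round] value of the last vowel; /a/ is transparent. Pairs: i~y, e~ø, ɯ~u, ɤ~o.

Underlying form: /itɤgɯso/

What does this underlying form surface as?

[ytoguso]

/i/ harmonizes with /o/ ([+round]) → [y]
/ɤ/ harmonizes with /o/ ([+round]) → [o]
/ɯ/ harmonizes with /o/ ([+round]) → [u]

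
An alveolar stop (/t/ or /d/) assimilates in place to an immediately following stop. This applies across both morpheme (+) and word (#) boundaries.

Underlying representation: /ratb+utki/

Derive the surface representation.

/t/ before /b/ (labial) → [p]
/t/ before /k/ (velar) → [k]

[rapb+ukki]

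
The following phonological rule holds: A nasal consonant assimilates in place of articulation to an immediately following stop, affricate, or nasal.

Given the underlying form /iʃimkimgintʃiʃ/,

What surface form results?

/m/ before /k/ (velar) → [ŋ]
/m/ before /g/ (velar) → [ŋ]
/n/ before /tʃ/ (palatal) → [ɲ]

[iʃiŋkiŋgiɲtʃiʃ]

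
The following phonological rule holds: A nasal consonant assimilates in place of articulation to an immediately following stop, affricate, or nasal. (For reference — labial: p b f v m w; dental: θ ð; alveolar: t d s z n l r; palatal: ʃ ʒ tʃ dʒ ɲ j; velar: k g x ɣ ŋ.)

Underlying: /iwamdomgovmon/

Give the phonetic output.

/m/ before /d/ (alveolar) → [n]
/m/ before /g/ (velar) → [ŋ]

[iwandoŋgovmon]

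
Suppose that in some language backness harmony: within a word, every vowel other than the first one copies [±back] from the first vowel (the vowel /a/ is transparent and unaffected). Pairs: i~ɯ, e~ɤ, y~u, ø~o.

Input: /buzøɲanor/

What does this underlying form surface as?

/ø/ harmonizes with /u/ ([+back]) → [o]

[buzoɲanor]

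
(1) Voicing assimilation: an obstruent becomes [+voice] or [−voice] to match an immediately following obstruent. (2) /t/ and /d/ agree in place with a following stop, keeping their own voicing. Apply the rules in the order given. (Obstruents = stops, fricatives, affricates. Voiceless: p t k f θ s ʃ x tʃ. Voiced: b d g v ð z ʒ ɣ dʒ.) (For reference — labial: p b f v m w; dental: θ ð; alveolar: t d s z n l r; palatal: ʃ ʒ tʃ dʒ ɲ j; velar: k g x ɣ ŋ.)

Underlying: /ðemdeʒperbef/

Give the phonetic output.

[ðemdeʃperbef]

Rule 1: /ʒ/ before /p/ (voiceless) → [ʃ]
After rule 1: ðemdeʃperbef
Rule 2: no segment meets the rule's conditions; no change.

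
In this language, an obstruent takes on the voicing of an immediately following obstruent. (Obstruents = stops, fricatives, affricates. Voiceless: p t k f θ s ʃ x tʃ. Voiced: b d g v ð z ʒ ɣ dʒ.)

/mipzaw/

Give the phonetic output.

/p/ before /z/ (voiced) → [b]

[mibzaw]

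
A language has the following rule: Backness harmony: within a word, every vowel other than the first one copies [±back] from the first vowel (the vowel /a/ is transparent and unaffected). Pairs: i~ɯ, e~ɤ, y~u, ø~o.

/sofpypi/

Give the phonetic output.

[sofpupɯ]

/y/ harmonizes with /o/ ([+back]) → [u]
/i/ harmonizes with /o/ ([+back]) → [ɯ]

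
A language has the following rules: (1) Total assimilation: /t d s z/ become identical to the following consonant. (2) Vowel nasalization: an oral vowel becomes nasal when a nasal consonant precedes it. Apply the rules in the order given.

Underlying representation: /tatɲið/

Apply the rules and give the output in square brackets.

[taɲɲĩð]

Rule 1: /t/ before /ɲ/ → [ɲ] (total assimilation)
After rule 1: taɲɲið
Rule 2: /i/ after nasal /ɲ/ → [ĩ]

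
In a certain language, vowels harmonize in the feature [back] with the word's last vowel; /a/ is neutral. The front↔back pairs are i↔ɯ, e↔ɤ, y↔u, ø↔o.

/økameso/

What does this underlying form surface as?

[okamɤso]

/ø/ harmonizes with /o/ ([+back]) → [o]
/e/ harmonizes with /o/ ([+back]) → [ɤ]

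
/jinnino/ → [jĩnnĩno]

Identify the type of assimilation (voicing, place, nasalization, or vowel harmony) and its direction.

nasalization, regressive

/i/→[ĩ] /i/→[ĩ].
Each target copies a feature from the following segment, so the direction is regressive.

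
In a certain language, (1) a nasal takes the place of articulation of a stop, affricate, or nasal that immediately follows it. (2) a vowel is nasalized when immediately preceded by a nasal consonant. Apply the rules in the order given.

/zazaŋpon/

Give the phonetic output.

Rule 1: /ŋ/ before /p/ (labial) → [m]
After rule 1: zazampon
Rule 2: no segment meets the rule's conditions; no change.

[zazampon]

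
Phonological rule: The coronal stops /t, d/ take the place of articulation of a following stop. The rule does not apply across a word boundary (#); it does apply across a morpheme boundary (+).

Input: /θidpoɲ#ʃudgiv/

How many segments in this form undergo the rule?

2

/d/ before /p/ (labial) → [b]
/d/ before /g/ (velar) → [g]
2 segments change.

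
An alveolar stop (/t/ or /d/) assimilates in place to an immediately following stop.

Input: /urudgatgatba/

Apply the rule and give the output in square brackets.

/d/ before /g/ (velar) → [g]
/t/ before /g/ (velar) → [k]
/t/ before /b/ (labial) → [p]

[uruggakgapba]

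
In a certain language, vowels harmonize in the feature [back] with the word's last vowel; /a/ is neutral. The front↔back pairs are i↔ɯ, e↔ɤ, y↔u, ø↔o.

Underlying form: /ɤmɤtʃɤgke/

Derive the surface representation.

/ɤ/ harmonizes with /e/ ([-back]) → [e]
/ɤ/ harmonizes with /e/ ([-back]) → [e]
/ɤ/ harmonizes with /e/ ([-back]) → [e]

[emetʃegke]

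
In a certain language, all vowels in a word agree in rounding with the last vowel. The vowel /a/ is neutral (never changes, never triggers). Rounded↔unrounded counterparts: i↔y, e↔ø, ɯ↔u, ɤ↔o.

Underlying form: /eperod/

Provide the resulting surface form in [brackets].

/e/ harmonizes with /o/ ([+round]) → [ø]
/e/ harmonizes with /o/ ([+round]) → [ø]

[øpørod]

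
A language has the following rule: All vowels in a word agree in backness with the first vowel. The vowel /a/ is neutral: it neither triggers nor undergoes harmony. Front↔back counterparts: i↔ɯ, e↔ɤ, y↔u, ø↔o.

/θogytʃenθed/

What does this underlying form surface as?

[θogutʃɤnθɤd]

/y/ harmonizes with /o/ ([+back]) → [u]
/e/ harmonizes with /o/ ([+back]) → [ɤ]
/e/ harmonizes with /o/ ([+back]) → [ɤ]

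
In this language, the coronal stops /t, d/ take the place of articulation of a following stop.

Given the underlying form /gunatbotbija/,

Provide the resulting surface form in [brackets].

[gunapbopbija]

/t/ before /b/ (labial) → [p]
/t/ before /b/ (labial) → [p]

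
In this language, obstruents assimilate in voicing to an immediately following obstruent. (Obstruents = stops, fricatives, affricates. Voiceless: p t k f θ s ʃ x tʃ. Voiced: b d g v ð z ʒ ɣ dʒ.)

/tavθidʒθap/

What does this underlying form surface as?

/v/ before /θ/ (voiceless) → [f]
/dʒ/ before /θ/ (voiceless) → [tʃ]

[tafθitʃθap]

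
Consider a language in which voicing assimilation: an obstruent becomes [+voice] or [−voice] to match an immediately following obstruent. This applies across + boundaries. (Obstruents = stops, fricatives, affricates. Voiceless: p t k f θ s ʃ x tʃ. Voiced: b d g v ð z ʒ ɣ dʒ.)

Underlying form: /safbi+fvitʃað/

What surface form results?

/f/ before /b/ (voiced) → [v]
/f/ before /v/ (voiced) → [v]

[savbi+vvitʃað]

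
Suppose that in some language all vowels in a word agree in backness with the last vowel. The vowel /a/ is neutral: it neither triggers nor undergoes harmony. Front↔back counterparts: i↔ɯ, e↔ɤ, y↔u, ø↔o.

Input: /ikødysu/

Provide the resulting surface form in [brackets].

/i/ harmonizes with /u/ ([+back]) → [ɯ]
/ø/ harmonizes with /u/ ([+back]) → [o]
/y/ harmonizes with /u/ ([+back]) → [u]

[ɯkodusu]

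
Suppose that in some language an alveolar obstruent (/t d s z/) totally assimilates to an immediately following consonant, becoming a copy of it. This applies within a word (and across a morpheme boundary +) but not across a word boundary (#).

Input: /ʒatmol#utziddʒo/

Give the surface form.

/t/ before /m/ → [m] (total assimilation)
/t/ before /z/ → [z] (total assimilation)
/d/ before /dʒ/ → [dʒ] (total assimilation)

[ʒammol#uzzidʒdʒo]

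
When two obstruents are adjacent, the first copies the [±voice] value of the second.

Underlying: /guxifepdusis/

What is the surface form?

/p/ before /d/ (voiced) → [b]

[guxifebdusis]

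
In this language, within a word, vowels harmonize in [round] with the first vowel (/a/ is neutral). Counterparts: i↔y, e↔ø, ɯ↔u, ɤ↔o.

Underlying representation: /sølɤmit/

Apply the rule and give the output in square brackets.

[sølomyt]

/ɤ/ harmonizes with /ø/ ([+round]) → [o]
/i/ harmonizes with /ø/ ([+round]) → [y]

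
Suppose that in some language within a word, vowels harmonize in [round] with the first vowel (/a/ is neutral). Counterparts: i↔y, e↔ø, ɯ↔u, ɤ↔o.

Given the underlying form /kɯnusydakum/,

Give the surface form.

[kɯnɯsidakɯm]

/u/ harmonizes with /ɯ/ ([-round]) → [ɯ]
/y/ harmonizes with /ɯ/ ([-round]) → [i]
/u/ harmonizes with /ɯ/ ([-round]) → [ɯ]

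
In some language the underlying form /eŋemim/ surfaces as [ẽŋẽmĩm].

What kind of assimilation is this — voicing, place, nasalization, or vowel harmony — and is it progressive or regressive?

nasalization, regressive

/e/→[ẽ] /e/→[ẽ] /i/→[ĩ].
Each target copies a feature from the following segment, so the direction is regressive.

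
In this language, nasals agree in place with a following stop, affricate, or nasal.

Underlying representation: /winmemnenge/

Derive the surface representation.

[wimmenneŋge]

/n/ before /m/ (labial) → [m]
/m/ before /n/ (alveolar) → [n]
/n/ before /g/ (velar) → [ŋ]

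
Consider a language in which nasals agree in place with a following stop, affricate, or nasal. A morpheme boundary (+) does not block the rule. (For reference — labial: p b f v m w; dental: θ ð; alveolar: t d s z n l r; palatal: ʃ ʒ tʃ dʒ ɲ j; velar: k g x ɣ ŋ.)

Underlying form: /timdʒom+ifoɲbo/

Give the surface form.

/m/ before /dʒ/ (palatal) → [ɲ]
/ɲ/ before /b/ (labial) → [m]

[tiɲdʒom+ifombo]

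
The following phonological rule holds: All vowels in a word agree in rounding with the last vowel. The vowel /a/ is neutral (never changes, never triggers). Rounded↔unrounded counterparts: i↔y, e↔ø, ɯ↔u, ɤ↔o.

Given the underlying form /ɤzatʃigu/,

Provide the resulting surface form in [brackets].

/ɤ/ harmonizes with /u/ ([+round]) → [o]
/i/ harmonizes with /u/ ([+round]) → [y]

[ozatʃygu]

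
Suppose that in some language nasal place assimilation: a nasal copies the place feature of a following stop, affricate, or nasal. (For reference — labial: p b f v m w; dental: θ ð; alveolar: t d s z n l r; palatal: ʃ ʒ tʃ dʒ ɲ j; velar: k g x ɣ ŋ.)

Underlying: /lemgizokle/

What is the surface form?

/m/ before /g/ (velar) → [ŋ]

[leŋgizokle]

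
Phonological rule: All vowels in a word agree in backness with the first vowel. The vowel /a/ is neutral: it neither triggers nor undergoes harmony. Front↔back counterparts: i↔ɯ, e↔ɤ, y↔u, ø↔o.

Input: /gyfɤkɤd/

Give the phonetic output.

/ɤ/ harmonizes with /y/ ([-back]) → [e]
/ɤ/ harmonizes with /y/ ([-back]) → [e]

[gyfeked]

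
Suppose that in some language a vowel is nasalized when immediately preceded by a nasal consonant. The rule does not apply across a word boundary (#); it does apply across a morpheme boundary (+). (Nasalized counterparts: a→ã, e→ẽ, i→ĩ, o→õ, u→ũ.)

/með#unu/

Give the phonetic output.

/e/ after nasal /m/ → [ẽ]
/u/ after nasal /n/ → [ũ]

[mẽð#unũ]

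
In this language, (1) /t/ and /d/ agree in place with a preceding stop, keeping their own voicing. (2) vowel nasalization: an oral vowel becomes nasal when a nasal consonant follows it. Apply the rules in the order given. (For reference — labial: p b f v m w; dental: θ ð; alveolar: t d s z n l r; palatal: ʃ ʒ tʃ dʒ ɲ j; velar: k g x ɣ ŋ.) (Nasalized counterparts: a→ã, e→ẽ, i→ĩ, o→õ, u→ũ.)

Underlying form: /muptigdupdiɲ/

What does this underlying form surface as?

Rule 1: /t/ after /p/ (labial) → [p]
Rule 1: /d/ after /g/ (velar) → [g]
Rule 1: /d/ after /p/ (labial) → [b]
After rule 1: muppiggupbiɲ
Rule 2: /i/ before nasal /ɲ/ → [ĩ]

[muppiggupbĩɲ]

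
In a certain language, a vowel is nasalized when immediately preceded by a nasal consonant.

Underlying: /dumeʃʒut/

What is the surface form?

/e/ after nasal /m/ → [ẽ]

[dumẽʃʒut]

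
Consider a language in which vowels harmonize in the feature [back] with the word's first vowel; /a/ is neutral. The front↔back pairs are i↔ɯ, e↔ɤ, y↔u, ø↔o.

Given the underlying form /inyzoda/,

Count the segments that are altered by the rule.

/o/ harmonizes with /i/ ([-back]) → [ø]
1 segment changes.

1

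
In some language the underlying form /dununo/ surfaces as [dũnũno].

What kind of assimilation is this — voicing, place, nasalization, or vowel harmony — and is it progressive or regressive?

nasalization, regressive

/u/→[ũ] /u/→[ũ].
Each target copies a feature from the following segment, so the direction is regressive.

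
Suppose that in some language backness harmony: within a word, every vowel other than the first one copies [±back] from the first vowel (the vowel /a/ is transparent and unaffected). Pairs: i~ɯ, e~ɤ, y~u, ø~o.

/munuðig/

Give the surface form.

/i/ harmonizes with /u/ ([+back]) → [ɯ]

[munuðɯg]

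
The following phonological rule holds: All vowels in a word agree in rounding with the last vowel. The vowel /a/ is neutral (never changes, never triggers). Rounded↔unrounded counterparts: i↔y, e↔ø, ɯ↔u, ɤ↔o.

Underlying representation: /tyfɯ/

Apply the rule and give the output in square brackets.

/y/ harmonizes with /ɯ/ ([-round]) → [i]

[tifɯ]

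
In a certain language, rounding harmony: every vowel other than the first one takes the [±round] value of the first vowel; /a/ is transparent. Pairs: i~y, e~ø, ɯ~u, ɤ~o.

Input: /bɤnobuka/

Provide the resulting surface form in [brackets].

[bɤnɤbɯka]

/o/ harmonizes with /ɤ/ ([-round]) → [ɤ]
/u/ harmonizes with /ɤ/ ([-round]) → [ɯ]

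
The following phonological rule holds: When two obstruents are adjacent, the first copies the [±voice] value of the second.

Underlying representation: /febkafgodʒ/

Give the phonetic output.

[fepkavgodʒ]

/b/ before /k/ (voiceless) → [p]
/f/ before /g/ (voiced) → [v]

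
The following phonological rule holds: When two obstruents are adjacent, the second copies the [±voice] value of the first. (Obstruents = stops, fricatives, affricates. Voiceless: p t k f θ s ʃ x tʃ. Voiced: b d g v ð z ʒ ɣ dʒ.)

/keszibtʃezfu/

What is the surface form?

/z/ after /s/ (voiceless) → [s]
/tʃ/ after /b/ (voiced) → [dʒ]
/f/ after /z/ (voiced) → [v]

[kessibdʒezvu]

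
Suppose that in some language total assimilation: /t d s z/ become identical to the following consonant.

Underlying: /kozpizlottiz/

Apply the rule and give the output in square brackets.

/z/ before /p/ → [p] (total assimilation)
/z/ before /l/ → [l] (total assimilation)

[koppillottiz]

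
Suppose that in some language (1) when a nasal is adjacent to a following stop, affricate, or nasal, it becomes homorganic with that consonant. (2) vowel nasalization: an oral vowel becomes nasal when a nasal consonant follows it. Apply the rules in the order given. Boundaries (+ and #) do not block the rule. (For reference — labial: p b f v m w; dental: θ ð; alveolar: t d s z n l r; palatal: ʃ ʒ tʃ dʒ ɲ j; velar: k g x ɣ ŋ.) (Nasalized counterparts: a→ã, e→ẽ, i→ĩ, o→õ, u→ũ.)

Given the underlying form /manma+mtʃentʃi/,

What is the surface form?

[mãmmã+ɲtʃẽɲtʃi]

Rule 1: /n/ before /m/ (labial) → [m]
Rule 1: /m/ before /tʃ/ (palatal) → [ɲ]
Rule 1: /n/ before /tʃ/ (palatal) → [ɲ]
After rule 1: mamma+ɲtʃeɲtʃi
Rule 2: /a/ before nasal /m/ → [ã]
Rule 2: /a/ before nasal /ɲ/ → [ã]
Rule 2: /e/ before nasal /ɲ/ → [ẽ]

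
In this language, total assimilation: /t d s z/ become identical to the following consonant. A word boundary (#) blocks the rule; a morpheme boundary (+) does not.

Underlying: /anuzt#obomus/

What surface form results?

/z/ before /t/ → [t] (total assimilation)

[anutt#obomus]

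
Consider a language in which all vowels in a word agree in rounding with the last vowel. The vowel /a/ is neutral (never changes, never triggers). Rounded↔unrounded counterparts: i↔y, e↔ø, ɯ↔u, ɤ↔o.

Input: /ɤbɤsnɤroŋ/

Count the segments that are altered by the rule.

/ɤ/ harmonizes with /o/ ([+round]) → [o]
/ɤ/ harmonizes with /o/ ([+round]) → [o]
/ɤ/ harmonizes with /o/ ([+round]) → [o]
3 segments change.

3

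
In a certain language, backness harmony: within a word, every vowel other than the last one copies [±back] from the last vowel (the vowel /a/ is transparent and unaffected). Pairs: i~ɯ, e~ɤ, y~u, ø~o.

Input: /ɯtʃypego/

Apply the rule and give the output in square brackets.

[ɯtʃupɤgo]

/y/ harmonizes with /o/ ([+back]) → [u]
/e/ harmonizes with /o/ ([+back]) → [ɤ]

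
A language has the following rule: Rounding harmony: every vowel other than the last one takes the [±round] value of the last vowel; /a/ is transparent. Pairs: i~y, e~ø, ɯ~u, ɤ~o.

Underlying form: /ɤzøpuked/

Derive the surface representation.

[ɤzepɯked]

/ø/ harmonizes with /e/ ([-round]) → [e]
/u/ harmonizes with /e/ ([-round]) → [ɯ]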